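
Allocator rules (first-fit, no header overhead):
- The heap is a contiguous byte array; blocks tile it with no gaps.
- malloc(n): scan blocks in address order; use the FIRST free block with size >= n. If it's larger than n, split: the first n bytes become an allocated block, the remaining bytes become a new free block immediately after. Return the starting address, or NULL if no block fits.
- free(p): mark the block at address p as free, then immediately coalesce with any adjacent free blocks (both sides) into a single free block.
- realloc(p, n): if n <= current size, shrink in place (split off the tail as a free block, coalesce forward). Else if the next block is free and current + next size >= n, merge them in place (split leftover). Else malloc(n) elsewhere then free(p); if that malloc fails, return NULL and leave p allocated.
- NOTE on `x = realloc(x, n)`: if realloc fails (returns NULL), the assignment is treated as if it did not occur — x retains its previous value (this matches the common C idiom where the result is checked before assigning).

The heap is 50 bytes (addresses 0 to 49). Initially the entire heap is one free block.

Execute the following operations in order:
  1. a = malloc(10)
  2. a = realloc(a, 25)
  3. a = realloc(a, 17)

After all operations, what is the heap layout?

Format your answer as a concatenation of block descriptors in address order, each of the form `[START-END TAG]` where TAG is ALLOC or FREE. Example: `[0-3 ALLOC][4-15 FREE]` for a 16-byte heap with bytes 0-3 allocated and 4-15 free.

Answer: [0-16 ALLOC][17-49 FREE]

Derivation:
Op 1: a = malloc(10) -> a = 0; heap: [0-9 ALLOC][10-49 FREE]
Op 2: a = realloc(a, 25) -> a = 0; heap: [0-24 ALLOC][25-49 FREE]
Op 3: a = realloc(a, 17) -> a = 0; heap: [0-16 ALLOC][17-49 FREE]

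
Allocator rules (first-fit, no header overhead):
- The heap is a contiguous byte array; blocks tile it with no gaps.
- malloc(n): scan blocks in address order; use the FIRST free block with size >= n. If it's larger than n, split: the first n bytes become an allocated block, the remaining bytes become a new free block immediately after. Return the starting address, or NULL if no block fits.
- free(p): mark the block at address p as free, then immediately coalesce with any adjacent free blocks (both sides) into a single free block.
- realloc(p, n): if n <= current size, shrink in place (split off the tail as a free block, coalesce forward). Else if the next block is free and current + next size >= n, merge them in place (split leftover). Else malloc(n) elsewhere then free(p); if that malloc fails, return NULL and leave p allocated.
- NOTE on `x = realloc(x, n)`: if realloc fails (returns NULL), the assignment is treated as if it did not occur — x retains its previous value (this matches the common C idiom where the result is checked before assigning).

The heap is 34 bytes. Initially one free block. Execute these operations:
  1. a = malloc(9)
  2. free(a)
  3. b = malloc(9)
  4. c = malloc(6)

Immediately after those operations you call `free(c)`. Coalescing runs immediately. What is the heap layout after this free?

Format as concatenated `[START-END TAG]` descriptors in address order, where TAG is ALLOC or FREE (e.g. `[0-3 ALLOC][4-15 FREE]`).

Answer: [0-8 ALLOC][9-33 FREE]

Derivation:
Op 1: a = malloc(9) -> a = 0; heap: [0-8 ALLOC][9-33 FREE]
Op 2: free(a) -> (freed a); heap: [0-33 FREE]
Op 3: b = malloc(9) -> b = 0; heap: [0-8 ALLOC][9-33 FREE]
Op 4: c = malloc(6) -> c = 9; heap: [0-8 ALLOC][9-14 ALLOC][15-33 FREE]
free(c): c = 9 -> block [9-14 ALLOC]; mark free, coalesce with adjacent free neighbors -> [0-8 ALLOC][9-33 FREE]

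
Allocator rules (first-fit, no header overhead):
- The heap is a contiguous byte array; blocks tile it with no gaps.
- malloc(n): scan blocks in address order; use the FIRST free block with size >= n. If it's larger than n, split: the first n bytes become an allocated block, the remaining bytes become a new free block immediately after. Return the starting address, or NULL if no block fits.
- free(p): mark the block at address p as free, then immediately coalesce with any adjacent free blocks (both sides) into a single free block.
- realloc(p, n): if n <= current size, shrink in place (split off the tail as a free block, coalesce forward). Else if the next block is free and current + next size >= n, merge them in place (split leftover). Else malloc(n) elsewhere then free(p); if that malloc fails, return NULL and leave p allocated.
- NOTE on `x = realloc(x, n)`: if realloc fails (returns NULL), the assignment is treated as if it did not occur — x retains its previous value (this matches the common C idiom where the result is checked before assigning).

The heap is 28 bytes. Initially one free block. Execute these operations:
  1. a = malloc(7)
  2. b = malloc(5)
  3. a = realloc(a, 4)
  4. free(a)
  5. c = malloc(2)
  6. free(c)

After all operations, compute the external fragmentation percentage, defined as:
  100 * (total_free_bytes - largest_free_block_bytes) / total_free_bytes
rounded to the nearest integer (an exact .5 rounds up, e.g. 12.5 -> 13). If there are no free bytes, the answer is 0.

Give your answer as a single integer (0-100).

Answer: 30

Derivation:
Op 1: a = malloc(7) -> a = 0; heap: [0-6 ALLOC][7-27 FREE]
Op 2: b = malloc(5) -> b = 7; heap: [0-6 ALLOC][7-11 ALLOC][12-27 FREE]
Op 3: a = realloc(a, 4) -> a = 0; heap: [0-3 ALLOC][4-6 FREE][7-11 ALLOC][12-27 FREE]
Op 4: free(a) -> (freed a); heap: [0-6 FREE][7-11 ALLOC][12-27 FREE]
Op 5: c = malloc(2) -> c = 0; heap: [0-1 ALLOC][2-6 FREE][7-11 ALLOC][12-27 FREE]
Op 6: free(c) -> (freed c); heap: [0-6 FREE][7-11 ALLOC][12-27 FREE]
Free blocks: [7 16] total_free=23 largest=16 -> 100*(23-16)/23 = 700/23 ≈ 30.435 -> rounds to 30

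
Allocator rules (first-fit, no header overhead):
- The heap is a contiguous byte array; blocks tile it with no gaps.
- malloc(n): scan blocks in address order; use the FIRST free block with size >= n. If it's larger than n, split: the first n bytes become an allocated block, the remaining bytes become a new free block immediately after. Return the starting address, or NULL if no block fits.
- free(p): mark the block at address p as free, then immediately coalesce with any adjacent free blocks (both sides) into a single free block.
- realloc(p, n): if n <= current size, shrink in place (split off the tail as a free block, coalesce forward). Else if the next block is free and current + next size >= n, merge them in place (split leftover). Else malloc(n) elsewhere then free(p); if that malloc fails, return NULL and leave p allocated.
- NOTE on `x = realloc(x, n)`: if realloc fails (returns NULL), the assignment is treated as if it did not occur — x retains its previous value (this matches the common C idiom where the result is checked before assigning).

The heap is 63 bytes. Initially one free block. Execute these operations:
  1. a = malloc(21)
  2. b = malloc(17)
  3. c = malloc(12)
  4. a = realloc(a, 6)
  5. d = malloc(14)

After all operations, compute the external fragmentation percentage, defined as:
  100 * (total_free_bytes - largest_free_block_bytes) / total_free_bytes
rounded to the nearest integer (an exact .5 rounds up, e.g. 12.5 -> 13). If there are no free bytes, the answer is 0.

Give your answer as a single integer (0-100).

Answer: 7

Derivation:
Op 1: a = malloc(21) -> a = 0; heap: [0-20 ALLOC][21-62 FREE]
Op 2: b = malloc(17) -> b = 21; heap: [0-20 ALLOC][21-37 ALLOC][38-62 FREE]
Op 3: c = malloc(12) -> c = 38; heap: [0-20 ALLOC][21-37 ALLOC][38-49 ALLOC][50-62 FREE]
Op 4: a = realloc(a, 6) -> a = 0; heap: [0-5 ALLOC][6-20 FREE][21-37 ALLOC][38-49 ALLOC][50-62 FREE]
Op 5: d = malloc(14) -> d = 6; heap: [0-5 ALLOC][6-19 ALLOC][20-20 FREE][21-37 ALLOC][38-49 ALLOC][50-62 FREE]
Free blocks: [1 13] total_free=14 largest=13 -> 100*(14-13)/14 = 100/14 ≈ 7.143 -> rounds to 7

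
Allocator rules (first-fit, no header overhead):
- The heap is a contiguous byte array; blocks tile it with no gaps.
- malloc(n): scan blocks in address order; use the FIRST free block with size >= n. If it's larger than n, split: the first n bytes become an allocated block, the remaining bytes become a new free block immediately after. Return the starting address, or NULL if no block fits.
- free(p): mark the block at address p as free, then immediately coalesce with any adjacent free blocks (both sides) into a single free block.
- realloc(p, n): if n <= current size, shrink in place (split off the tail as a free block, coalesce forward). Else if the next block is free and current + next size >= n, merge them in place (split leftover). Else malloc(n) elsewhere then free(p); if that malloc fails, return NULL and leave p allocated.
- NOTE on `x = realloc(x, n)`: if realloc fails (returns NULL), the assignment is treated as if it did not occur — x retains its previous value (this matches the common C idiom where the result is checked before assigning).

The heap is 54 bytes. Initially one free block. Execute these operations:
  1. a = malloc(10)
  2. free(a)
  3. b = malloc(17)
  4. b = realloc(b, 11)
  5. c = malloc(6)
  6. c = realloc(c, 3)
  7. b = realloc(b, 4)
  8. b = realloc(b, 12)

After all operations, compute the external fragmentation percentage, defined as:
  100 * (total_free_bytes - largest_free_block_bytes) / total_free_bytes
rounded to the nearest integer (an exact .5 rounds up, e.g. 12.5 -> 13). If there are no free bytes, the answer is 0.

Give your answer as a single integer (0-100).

Answer: 28

Derivation:
Op 1: a = malloc(10) -> a = 0; heap: [0-9 ALLOC][10-53 FREE]
Op 2: free(a) -> (freed a); heap: [0-53 FREE]
Op 3: b = malloc(17) -> b = 0; heap: [0-16 ALLOC][17-53 FREE]
Op 4: b = realloc(b, 11) -> b = 0; heap: [0-10 ALLOC][11-53 FREE]
Op 5: c = malloc(6) -> c = 11; heap: [0-10 ALLOC][11-16 ALLOC][17-53 FREE]
Op 6: c = realloc(c, 3) -> c = 11; heap: [0-10 ALLOC][11-13 ALLOC][14-53 FREE]
Op 7: b = realloc(b, 4) -> b = 0; heap: [0-3 ALLOC][4-10 FREE][11-13 ALLOC][14-53 FREE]
Op 8: b = realloc(b, 12) -> b = 14; heap: [0-10 FREE][11-13 ALLOC][14-25 ALLOC][26-53 FREE]
Free blocks: [11 28] total_free=39 largest=28 -> 100*(39-28)/39 = 1100/39 ≈ 28.205 -> rounds to 28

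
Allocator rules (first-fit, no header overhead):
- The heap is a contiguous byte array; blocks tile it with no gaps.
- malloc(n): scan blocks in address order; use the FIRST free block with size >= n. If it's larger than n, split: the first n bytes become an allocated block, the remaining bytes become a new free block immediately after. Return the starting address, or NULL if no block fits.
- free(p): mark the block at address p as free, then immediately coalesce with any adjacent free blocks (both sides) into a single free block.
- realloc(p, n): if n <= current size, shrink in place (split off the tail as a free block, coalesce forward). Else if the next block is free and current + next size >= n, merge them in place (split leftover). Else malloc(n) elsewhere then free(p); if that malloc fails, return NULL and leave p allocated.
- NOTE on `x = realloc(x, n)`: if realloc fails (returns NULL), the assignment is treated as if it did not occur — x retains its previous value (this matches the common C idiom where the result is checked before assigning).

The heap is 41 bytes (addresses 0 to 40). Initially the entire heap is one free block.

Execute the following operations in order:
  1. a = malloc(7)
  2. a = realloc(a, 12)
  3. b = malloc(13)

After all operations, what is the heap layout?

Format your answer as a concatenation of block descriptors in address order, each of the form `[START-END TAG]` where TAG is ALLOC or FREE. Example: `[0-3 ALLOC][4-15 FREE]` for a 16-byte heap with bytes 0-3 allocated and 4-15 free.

Answer: [0-11 ALLOC][12-24 ALLOC][25-40 FREE]

Derivation:
Op 1: a = malloc(7) -> a = 0; heap: [0-6 ALLOC][7-40 FREE]
Op 2: a = realloc(a, 12) -> a = 0; heap: [0-11 ALLOC][12-40 FREE]
Op 3: b = malloc(13) -> b = 12; heap: [0-11 ALLOC][12-24 ALLOC][25-40 FREE]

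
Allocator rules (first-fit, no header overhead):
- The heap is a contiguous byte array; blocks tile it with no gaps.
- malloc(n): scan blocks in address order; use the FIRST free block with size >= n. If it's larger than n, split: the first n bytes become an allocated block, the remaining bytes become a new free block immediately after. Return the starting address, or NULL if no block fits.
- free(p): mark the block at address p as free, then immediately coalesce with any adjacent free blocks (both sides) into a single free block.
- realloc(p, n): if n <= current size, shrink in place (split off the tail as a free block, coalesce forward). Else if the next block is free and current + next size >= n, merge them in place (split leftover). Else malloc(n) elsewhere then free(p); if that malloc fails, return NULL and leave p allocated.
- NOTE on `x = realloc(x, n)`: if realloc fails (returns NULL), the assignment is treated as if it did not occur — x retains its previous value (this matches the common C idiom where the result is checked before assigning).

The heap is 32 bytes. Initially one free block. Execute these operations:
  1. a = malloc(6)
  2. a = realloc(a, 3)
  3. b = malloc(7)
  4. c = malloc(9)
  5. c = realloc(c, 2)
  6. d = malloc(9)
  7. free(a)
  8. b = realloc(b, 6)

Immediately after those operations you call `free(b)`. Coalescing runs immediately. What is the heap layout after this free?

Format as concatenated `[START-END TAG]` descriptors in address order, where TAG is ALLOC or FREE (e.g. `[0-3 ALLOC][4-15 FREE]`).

Op 1: a = malloc(6) -> a = 0; heap: [0-5 ALLOC][6-31 FREE]
Op 2: a = realloc(a, 3) -> a = 0; heap: [0-2 ALLOC][3-31 FREE]
Op 3: b = malloc(7) -> b = 3; heap: [0-2 ALLOC][3-9 ALLOC][10-31 FREE]
Op 4: c = malloc(9) -> c = 10; heap: [0-2 ALLOC][3-9 ALLOC][10-18 ALLOC][19-31 FREE]
Op 5: c = realloc(c, 2) -> c = 10; heap: [0-2 ALLOC][3-9 ALLOC][10-11 ALLOC][12-31 FREE]
Op 6: d = malloc(9) -> d = 12; heap: [0-2 ALLOC][3-9 ALLOC][10-11 ALLOC][12-20 ALLOC][21-31 FREE]
Op 7: free(a) -> (freed a); heap: [0-2 FREE][3-9 ALLOC][10-11 ALLOC][12-20 ALLOC][21-31 FREE]
Op 8: b = realloc(b, 6) -> b = 3; heap: [0-2 FREE][3-8 ALLOC][9-9 FREE][10-11 ALLOC][12-20 ALLOC][21-31 FREE]
free(b): b = 3 -> block [3-8 ALLOC]; mark free, coalesce with adjacent free neighbors -> [0-9 FREE][10-11 ALLOC][12-20 ALLOC][21-31 FREE]

Answer: [0-9 FREE][10-11 ALLOC][12-20 ALLOC][21-31 FREE]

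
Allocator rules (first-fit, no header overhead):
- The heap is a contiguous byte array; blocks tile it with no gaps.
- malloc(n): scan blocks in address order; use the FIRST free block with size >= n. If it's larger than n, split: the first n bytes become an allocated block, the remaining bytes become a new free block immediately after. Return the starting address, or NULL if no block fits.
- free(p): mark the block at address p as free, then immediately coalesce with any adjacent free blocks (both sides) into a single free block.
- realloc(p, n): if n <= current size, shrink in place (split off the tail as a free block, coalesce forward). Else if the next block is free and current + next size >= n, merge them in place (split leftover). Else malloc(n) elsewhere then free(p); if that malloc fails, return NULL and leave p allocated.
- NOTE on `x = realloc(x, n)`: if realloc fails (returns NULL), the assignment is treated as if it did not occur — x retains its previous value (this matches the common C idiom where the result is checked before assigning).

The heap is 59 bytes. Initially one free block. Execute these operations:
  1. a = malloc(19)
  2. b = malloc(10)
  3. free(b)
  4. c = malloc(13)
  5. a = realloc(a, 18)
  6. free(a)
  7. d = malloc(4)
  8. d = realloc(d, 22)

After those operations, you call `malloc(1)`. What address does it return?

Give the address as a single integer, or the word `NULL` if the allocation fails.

Op 1: a = malloc(19) -> a = 0; heap: [0-18 ALLOC][19-58 FREE]
Op 2: b = malloc(10) -> b = 19; heap: [0-18 ALLOC][19-28 ALLOC][29-58 FREE]
Op 3: free(b) -> (freed b); heap: [0-18 ALLOC][19-58 FREE]
Op 4: c = malloc(13) -> c = 19; heap: [0-18 ALLOC][19-31 ALLOC][32-58 FREE]
Op 5: a = realloc(a, 18) -> a = 0; heap: [0-17 ALLOC][18-18 FREE][19-31 ALLOC][32-58 FREE]
Op 6: free(a) -> (freed a); heap: [0-18 FREE][19-31 ALLOC][32-58 FREE]
Op 7: d = malloc(4) -> d = 0; heap: [0-3 ALLOC][4-18 FREE][19-31 ALLOC][32-58 FREE]
Op 8: d = realloc(d, 22) -> d = 32; heap: [0-18 FREE][19-31 ALLOC][32-53 ALLOC][54-58 FREE]
malloc(1): first-fit scan over [0-18 FREE][19-31 ALLOC][32-53 ALLOC][54-58 FREE] -> 0

Answer: 0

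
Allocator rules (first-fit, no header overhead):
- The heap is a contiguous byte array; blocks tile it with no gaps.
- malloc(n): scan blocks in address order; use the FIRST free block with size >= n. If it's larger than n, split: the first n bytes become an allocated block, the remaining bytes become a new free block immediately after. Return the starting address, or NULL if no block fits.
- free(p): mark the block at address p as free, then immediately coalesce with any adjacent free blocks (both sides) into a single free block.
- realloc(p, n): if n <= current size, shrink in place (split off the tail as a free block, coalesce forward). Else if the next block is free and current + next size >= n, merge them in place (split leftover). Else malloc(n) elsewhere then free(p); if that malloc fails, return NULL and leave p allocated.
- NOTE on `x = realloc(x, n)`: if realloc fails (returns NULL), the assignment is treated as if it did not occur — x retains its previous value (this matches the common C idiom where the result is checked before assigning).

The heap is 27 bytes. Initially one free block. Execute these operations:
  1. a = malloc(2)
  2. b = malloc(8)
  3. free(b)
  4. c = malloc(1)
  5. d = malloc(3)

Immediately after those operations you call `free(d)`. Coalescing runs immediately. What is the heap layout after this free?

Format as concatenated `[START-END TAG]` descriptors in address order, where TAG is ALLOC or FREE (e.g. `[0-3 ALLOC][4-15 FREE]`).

Answer: [0-1 ALLOC][2-2 ALLOC][3-26 FREE]

Derivation:
Op 1: a = malloc(2) -> a = 0; heap: [0-1 ALLOC][2-26 FREE]
Op 2: b = malloc(8) -> b = 2; heap: [0-1 ALLOC][2-9 ALLOC][10-26 FREE]
Op 3: free(b) -> (freed b); heap: [0-1 ALLOC][2-26 FREE]
Op 4: c = malloc(1) -> c = 2; heap: [0-1 ALLOC][2-2 ALLOC][3-26 FREE]
Op 5: d = malloc(3) -> d = 3; heap: [0-1 ALLOC][2-2 ALLOC][3-5 ALLOC][6-26 FREE]
free(d): d = 3 -> block [3-5 ALLOC]; mark free, coalesce with adjacent free neighbors -> [0-1 ALLOC][2-2 ALLOC][3-26 FREE]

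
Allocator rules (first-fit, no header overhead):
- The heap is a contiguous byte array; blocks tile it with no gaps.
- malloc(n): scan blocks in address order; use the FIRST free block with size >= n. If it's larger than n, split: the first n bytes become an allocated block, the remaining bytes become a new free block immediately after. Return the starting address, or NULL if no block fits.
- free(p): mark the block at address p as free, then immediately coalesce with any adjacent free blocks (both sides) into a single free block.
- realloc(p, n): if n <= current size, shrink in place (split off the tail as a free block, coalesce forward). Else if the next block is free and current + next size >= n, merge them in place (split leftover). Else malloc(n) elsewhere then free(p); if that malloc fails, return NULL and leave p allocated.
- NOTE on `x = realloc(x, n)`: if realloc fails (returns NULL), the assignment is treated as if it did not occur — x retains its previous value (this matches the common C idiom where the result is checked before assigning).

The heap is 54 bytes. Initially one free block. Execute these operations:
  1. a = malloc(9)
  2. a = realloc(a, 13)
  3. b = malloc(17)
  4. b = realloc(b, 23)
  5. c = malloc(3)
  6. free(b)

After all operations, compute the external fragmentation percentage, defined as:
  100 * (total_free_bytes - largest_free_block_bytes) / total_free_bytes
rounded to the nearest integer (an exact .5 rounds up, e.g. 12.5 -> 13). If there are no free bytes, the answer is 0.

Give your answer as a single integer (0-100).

Answer: 39

Derivation:
Op 1: a = malloc(9) -> a = 0; heap: [0-8 ALLOC][9-53 FREE]
Op 2: a = realloc(a, 13) -> a = 0; heap: [0-12 ALLOC][13-53 FREE]
Op 3: b = malloc(17) -> b = 13; heap: [0-12 ALLOC][13-29 ALLOC][30-53 FREE]
Op 4: b = realloc(b, 23) -> b = 13; heap: [0-12 ALLOC][13-35 ALLOC][36-53 FREE]
Op 5: c = malloc(3) -> c = 36; heap: [0-12 ALLOC][13-35 ALLOC][36-38 ALLOC][39-53 FREE]
Op 6: free(b) -> (freed b); heap: [0-12 ALLOC][13-35 FREE][36-38 ALLOC][39-53 FREE]
Free blocks: [23 15] total_free=38 largest=23 -> 100*(38-23)/38 = 1500/38 ≈ 39.474 -> rounds to 39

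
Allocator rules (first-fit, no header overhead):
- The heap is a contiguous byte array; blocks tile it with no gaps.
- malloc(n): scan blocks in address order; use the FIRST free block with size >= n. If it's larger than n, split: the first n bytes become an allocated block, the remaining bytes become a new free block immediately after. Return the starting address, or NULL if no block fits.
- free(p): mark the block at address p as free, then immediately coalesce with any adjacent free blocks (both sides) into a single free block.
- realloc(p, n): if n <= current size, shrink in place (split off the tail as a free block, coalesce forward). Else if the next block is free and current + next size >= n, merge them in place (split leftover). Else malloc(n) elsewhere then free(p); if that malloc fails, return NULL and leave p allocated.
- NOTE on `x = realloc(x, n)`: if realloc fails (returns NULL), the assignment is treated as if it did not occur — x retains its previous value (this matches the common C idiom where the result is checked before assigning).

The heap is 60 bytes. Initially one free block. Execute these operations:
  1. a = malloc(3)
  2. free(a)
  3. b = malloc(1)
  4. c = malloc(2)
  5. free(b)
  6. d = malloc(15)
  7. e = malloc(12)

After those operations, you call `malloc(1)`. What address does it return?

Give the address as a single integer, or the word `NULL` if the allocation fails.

Answer: 0

Derivation:
Op 1: a = malloc(3) -> a = 0; heap: [0-2 ALLOC][3-59 FREE]
Op 2: free(a) -> (freed a); heap: [0-59 FREE]
Op 3: b = malloc(1) -> b = 0; heap: [0-0 ALLOC][1-59 FREE]
Op 4: c = malloc(2) -> c = 1; heap: [0-0 ALLOC][1-2 ALLOC][3-59 FREE]
Op 5: free(b) -> (freed b); heap: [0-0 FREE][1-2 ALLOC][3-59 FREE]
Op 6: d = malloc(15) -> d = 3; heap: [0-0 FREE][1-2 ALLOC][3-17 ALLOC][18-59 FREE]
Op 7: e = malloc(12) -> e = 18; heap: [0-0 FREE][1-2 ALLOC][3-17 ALLOC][18-29 ALLOC][30-59 FREE]
malloc(1): first-fit scan over [0-0 FREE][1-2 ALLOC][3-17 ALLOC][18-29 ALLOC][30-59 FREE] -> 0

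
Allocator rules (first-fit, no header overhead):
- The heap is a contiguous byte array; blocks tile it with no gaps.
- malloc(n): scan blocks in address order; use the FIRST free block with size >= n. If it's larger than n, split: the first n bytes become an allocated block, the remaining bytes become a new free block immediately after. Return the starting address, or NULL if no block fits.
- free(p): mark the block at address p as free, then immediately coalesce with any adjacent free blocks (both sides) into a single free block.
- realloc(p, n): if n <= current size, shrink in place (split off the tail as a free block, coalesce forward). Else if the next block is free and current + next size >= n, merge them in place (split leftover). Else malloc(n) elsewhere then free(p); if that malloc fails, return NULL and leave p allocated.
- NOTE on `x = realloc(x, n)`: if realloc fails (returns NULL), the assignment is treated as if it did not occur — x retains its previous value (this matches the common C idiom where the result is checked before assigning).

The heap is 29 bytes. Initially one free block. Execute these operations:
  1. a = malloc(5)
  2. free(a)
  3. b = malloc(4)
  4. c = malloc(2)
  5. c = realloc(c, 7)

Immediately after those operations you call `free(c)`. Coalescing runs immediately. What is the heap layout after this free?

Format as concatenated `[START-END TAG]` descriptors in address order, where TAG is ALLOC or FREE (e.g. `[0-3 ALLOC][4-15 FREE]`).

Op 1: a = malloc(5) -> a = 0; heap: [0-4 ALLOC][5-28 FREE]
Op 2: free(a) -> (freed a); heap: [0-28 FREE]
Op 3: b = malloc(4) -> b = 0; heap: [0-3 ALLOC][4-28 FREE]
Op 4: c = malloc(2) -> c = 4; heap: [0-3 ALLOC][4-5 ALLOC][6-28 FREE]
Op 5: c = realloc(c, 7) -> c = 4; heap: [0-3 ALLOC][4-10 ALLOC][11-28 FREE]
free(c): c = 4 -> block [4-10 ALLOC]; mark free, coalesce with adjacent free neighbors -> [0-3 ALLOC][4-28 FREE]

Answer: [0-3 ALLOC][4-28 FREE]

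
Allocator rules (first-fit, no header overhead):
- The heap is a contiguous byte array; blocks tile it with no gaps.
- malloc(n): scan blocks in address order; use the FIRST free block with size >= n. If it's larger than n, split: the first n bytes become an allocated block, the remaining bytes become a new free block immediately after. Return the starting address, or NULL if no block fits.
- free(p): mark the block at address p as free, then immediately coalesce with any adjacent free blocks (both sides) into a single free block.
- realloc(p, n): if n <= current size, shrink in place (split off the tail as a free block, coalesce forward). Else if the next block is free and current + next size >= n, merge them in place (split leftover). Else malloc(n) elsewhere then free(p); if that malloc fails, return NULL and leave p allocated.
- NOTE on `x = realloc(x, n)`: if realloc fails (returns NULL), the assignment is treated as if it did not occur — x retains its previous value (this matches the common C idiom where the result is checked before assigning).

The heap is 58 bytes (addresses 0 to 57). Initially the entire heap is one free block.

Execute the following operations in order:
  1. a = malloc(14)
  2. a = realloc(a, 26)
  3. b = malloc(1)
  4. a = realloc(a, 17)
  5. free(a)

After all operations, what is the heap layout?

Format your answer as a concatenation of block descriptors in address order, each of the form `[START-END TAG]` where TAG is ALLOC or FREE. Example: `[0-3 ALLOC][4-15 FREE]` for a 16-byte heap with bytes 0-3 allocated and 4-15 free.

Op 1: a = malloc(14) -> a = 0; heap: [0-13 ALLOC][14-57 FREE]
Op 2: a = realloc(a, 26) -> a = 0; heap: [0-25 ALLOC][26-57 FREE]
Op 3: b = malloc(1) -> b = 26; heap: [0-25 ALLOC][26-26 ALLOC][27-57 FREE]
Op 4: a = realloc(a, 17) -> a = 0; heap: [0-16 ALLOC][17-25 FREE][26-26 ALLOC][27-57 FREE]
Op 5: free(a) -> (freed a); heap: [0-25 FREE][26-26 ALLOC][27-57 FREE]

Answer: [0-25 FREE][26-26 ALLOC][27-57 FREE]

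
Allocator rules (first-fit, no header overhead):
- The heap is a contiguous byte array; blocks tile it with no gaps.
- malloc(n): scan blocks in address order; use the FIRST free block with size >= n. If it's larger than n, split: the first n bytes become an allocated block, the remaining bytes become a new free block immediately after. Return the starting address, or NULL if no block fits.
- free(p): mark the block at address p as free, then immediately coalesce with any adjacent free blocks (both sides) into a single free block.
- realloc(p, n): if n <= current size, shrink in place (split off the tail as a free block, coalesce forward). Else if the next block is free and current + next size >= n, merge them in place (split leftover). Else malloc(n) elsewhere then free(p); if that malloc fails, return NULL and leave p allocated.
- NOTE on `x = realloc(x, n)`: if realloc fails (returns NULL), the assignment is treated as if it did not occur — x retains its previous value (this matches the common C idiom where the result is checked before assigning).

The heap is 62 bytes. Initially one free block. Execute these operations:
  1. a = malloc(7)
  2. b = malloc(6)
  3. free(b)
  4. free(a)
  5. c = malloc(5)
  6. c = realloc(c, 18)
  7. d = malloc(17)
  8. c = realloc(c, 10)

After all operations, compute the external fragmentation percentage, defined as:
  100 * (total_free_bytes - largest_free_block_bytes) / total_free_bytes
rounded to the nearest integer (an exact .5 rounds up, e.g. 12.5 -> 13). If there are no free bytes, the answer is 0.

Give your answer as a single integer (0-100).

Answer: 23

Derivation:
Op 1: a = malloc(7) -> a = 0; heap: [0-6 ALLOC][7-61 FREE]
Op 2: b = malloc(6) -> b = 7; heap: [0-6 ALLOC][7-12 ALLOC][13-61 FREE]
Op 3: free(b) -> (freed b); heap: [0-6 ALLOC][7-61 FREE]
Op 4: free(a) -> (freed a); heap: [0-61 FREE]
Op 5: c = malloc(5) -> c = 0; heap: [0-4 ALLOC][5-61 FREE]
Op 6: c = realloc(c, 18) -> c = 0; heap: [0-17 ALLOC][18-61 FREE]
Op 7: d = malloc(17) -> d = 18; heap: [0-17 ALLOC][18-34 ALLOC][35-61 FREE]
Op 8: c = realloc(c, 10) -> c = 0; heap: [0-9 ALLOC][10-17 FREE][18-34 ALLOC][35-61 FREE]
Free blocks: [8 27] total_free=35 largest=27 -> 100*(35-27)/35 = 800/35 ≈ 22.857 -> rounds to 23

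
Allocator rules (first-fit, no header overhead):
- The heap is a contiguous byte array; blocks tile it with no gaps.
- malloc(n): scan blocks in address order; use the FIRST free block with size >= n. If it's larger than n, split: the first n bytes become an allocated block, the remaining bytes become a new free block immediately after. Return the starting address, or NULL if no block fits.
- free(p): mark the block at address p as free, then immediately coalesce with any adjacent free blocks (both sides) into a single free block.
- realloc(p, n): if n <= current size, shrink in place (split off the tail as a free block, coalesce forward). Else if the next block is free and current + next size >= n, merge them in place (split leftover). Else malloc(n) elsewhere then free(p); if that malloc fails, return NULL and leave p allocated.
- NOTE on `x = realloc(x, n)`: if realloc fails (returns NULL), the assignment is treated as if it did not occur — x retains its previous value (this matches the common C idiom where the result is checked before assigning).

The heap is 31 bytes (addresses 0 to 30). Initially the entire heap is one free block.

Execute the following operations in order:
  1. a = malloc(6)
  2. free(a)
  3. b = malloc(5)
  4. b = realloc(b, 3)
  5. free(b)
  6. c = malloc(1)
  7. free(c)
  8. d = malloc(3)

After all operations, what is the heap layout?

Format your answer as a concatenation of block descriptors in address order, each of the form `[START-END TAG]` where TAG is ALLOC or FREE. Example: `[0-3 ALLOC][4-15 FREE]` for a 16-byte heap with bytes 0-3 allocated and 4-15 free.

Answer: [0-2 ALLOC][3-30 FREE]

Derivation:
Op 1: a = malloc(6) -> a = 0; heap: [0-5 ALLOC][6-30 FREE]
Op 2: free(a) -> (freed a); heap: [0-30 FREE]
Op 3: b = malloc(5) -> b = 0; heap: [0-4 ALLOC][5-30 FREE]
Op 4: b = realloc(b, 3) -> b = 0; heap: [0-2 ALLOC][3-30 FREE]
Op 5: free(b) -> (freed b); heap: [0-30 FREE]
Op 6: c = malloc(1) -> c = 0; heap: [0-0 ALLOC][1-30 FREE]
Op 7: free(c) -> (freed c); heap: [0-30 FREE]
Op 8: d = malloc(3) -> d = 0; heap: [0-2 ALLOC][3-30 FREE]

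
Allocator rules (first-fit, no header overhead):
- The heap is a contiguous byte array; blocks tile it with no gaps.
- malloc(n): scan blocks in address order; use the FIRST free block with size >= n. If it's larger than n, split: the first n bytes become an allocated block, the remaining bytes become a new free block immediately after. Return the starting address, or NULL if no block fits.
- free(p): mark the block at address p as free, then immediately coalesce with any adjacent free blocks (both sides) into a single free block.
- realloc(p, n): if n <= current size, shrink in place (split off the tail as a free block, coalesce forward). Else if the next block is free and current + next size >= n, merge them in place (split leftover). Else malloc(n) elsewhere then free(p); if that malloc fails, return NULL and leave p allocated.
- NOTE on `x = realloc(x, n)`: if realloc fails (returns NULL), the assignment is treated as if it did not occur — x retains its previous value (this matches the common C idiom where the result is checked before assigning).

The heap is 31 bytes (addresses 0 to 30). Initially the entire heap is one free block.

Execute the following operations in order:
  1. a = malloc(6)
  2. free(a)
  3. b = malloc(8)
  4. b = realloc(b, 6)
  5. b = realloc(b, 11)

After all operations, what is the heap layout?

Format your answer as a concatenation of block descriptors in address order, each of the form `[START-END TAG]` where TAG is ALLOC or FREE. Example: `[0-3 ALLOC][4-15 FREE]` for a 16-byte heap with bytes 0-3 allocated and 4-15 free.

Op 1: a = malloc(6) -> a = 0; heap: [0-5 ALLOC][6-30 FREE]
Op 2: free(a) -> (freed a); heap: [0-30 FREE]
Op 3: b = malloc(8) -> b = 0; heap: [0-7 ALLOC][8-30 FREE]
Op 4: b = realloc(b, 6) -> b = 0; heap: [0-5 ALLOC][6-30 FREE]
Op 5: b = realloc(b, 11) -> b = 0; heap: [0-10 ALLOC][11-30 FREE]

Answer: [0-10 ALLOC][11-30 FREE]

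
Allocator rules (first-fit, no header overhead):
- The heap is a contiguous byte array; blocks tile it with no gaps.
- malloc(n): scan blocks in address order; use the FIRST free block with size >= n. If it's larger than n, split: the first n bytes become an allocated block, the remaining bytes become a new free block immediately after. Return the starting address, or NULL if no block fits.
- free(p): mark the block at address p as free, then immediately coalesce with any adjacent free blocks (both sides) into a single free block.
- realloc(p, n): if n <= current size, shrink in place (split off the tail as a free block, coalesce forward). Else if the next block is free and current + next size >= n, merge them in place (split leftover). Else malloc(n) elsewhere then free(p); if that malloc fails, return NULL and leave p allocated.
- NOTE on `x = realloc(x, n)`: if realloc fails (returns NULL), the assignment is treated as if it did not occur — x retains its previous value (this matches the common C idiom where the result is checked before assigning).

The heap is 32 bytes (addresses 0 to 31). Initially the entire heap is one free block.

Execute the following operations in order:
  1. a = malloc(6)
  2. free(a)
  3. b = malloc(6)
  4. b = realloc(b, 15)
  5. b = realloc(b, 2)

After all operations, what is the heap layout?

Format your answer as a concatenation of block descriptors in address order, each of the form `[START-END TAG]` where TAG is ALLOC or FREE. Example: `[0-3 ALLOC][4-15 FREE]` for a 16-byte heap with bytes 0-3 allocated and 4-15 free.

Answer: [0-1 ALLOC][2-31 FREE]

Derivation:
Op 1: a = malloc(6) -> a = 0; heap: [0-5 ALLOC][6-31 FREE]
Op 2: free(a) -> (freed a); heap: [0-31 FREE]
Op 3: b = malloc(6) -> b = 0; heap: [0-5 ALLOC][6-31 FREE]
Op 4: b = realloc(b, 15) -> b = 0; heap: [0-14 ALLOC][15-31 FREE]
Op 5: b = realloc(b, 2) -> b = 0; heap: [0-1 ALLOC][2-31 FREE]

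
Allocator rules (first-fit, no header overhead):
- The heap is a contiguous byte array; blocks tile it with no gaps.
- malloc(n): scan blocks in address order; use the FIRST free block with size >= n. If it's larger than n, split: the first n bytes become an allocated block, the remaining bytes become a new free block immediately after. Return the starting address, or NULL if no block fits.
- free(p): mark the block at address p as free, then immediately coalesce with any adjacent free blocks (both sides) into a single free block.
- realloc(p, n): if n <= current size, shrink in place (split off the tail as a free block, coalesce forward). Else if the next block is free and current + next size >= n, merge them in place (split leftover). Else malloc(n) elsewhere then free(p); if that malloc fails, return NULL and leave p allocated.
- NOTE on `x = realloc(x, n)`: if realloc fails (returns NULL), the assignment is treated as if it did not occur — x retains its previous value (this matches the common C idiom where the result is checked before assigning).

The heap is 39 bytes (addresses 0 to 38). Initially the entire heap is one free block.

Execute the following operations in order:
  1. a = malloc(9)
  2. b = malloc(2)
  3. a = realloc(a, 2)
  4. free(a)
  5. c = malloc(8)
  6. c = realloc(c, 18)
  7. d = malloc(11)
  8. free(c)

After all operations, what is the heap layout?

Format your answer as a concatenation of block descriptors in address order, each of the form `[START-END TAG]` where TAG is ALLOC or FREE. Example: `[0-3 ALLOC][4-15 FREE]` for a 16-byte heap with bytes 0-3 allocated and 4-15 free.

Op 1: a = malloc(9) -> a = 0; heap: [0-8 ALLOC][9-38 FREE]
Op 2: b = malloc(2) -> b = 9; heap: [0-8 ALLOC][9-10 ALLOC][11-38 FREE]
Op 3: a = realloc(a, 2) -> a = 0; heap: [0-1 ALLOC][2-8 FREE][9-10 ALLOC][11-38 FREE]
Op 4: free(a) -> (freed a); heap: [0-8 FREE][9-10 ALLOC][11-38 FREE]
Op 5: c = malloc(8) -> c = 0; heap: [0-7 ALLOC][8-8 FREE][9-10 ALLOC][11-38 FREE]
Op 6: c = realloc(c, 18) -> c = 11; heap: [0-8 FREE][9-10 ALLOC][11-28 ALLOC][29-38 FREE]
Op 7: d = malloc(11) -> d = NULL; heap: [0-8 FREE][9-10 ALLOC][11-28 ALLOC][29-38 FREE]
Op 8: free(c) -> (freed c); heap: [0-8 FREE][9-10 ALLOC][11-38 FREE]

Answer: [0-8 FREE][9-10 ALLOC][11-38 FREE]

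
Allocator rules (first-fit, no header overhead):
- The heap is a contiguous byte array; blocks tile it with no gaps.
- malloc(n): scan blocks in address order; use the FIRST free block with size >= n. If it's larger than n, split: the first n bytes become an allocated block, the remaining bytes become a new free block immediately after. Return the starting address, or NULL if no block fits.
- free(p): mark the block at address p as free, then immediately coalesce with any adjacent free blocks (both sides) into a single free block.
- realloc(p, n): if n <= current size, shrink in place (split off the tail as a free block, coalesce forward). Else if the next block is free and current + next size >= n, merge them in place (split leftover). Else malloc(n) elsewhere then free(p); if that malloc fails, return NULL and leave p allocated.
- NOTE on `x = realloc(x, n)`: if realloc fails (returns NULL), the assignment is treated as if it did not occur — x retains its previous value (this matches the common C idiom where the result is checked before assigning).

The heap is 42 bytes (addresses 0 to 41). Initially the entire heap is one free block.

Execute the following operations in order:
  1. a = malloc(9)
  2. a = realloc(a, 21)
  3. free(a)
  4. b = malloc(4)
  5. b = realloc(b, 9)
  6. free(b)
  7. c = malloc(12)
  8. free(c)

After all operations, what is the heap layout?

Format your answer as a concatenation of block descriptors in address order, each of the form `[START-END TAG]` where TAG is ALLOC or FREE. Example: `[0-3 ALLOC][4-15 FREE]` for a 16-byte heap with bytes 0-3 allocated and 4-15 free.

Answer: [0-41 FREE]

Derivation:
Op 1: a = malloc(9) -> a = 0; heap: [0-8 ALLOC][9-41 FREE]
Op 2: a = realloc(a, 21) -> a = 0; heap: [0-20 ALLOC][21-41 FREE]
Op 3: free(a) -> (freed a); heap: [0-41 FREE]
Op 4: b = malloc(4) -> b = 0; heap: [0-3 ALLOC][4-41 FREE]
Op 5: b = realloc(b, 9) -> b = 0; heap: [0-8 ALLOC][9-41 FREE]
Op 6: free(b) -> (freed b); heap: [0-41 FREE]
Op 7: c = malloc(12) -> c = 0; heap: [0-11 ALLOC][12-41 FREE]
Op 8: free(c) -> (freed c); heap: [0-41 FREE]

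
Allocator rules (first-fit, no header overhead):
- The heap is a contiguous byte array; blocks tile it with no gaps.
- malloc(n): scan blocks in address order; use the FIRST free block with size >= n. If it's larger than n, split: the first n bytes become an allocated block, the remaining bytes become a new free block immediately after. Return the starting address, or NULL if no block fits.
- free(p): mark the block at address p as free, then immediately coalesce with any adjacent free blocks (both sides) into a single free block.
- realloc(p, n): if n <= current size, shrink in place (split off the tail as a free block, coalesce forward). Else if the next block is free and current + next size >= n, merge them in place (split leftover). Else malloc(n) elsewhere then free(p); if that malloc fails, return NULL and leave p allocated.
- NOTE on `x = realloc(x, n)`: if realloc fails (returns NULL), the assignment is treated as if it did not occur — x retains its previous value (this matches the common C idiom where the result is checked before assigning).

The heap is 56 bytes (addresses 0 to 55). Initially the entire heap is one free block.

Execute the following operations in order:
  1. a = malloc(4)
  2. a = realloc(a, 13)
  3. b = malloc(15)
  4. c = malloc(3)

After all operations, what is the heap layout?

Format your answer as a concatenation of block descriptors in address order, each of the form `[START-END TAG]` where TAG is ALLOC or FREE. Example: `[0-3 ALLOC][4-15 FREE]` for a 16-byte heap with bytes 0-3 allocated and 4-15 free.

Answer: [0-12 ALLOC][13-27 ALLOC][28-30 ALLOC][31-55 FREE]

Derivation:
Op 1: a = malloc(4) -> a = 0; heap: [0-3 ALLOC][4-55 FREE]
Op 2: a = realloc(a, 13) -> a = 0; heap: [0-12 ALLOC][13-55 FREE]
Op 3: b = malloc(15) -> b = 13; heap: [0-12 ALLOC][13-27 ALLOC][28-55 FREE]
Op 4: c = malloc(3) -> c = 28; heap: [0-12 ALLOC][13-27 ALLOC][28-30 ALLOC][31-55 FREE]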